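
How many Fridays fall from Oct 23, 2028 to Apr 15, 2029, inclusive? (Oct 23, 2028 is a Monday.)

25

Oct 23, 2028 is a Monday; the first Friday on or after it is Oct 27, 2028 (4 days later).
From Oct 27, 2028 to Apr 15, 2029: 4 + 30 + 31 + 31 + 28 + 31 + 15 = 170 days (rest of Oct, Nov, Dec, Jan, Feb, Mar, Apr).
170 ÷ 7 = 24 full weeks with remainder 2, so 24 more Fridays after the first → 25.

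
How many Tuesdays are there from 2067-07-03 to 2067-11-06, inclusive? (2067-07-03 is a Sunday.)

18

2067-07-03 is a Sunday; the first Tuesday on or after it is 2067-07-05 (2 days later).
From 2067-07-05 to 2067-11-06: 26 + 31 + 30 + 31 + 6 = 124 days (rest of July, August, September, October, November).
124 ÷ 7 = 17 full weeks with remainder 5, so 17 more Tuesdays after the first → 18.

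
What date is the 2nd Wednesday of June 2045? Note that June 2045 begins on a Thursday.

June 14, 2045

June 2045 begins on a Thursday, so the first Wednesday is June 7 (6 days later).
The 2nd Wednesday is 1 weeks later: 7 + 7 = 14.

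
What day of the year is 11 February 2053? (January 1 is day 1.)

42

Days in months before February: 31 = 31.
Plus 11 days into February → day 42.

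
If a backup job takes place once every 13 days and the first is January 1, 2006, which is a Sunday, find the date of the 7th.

March 20, 2006

The 7th occurrence is 6 intervals after the first: 6 × 13 = 78 days after January 1, 2006.
January has 31 days — 30 days to the end of January leaves 48.
February has 28 days (20 left).
20 days into March → March 20, 2006.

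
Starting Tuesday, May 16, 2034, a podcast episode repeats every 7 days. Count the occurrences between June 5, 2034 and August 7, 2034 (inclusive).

9

Occurrences land 7·i days after May 16, 2034 for i = 0, 1, 2, …
June 5, 2034 is 20 days after the start; 20 ÷ 7 = 2 remainder 6; since the remainder is 6, round up to i = 3. First occurrence in the window: #4 on June 6, 2034 (3×7 = 21 days in).
August 7, 2034 is 83 days after the start; 83 ÷ 7 = 11 remainder 6. Last occurrence in the window: #12 on August 1, 2034.
Occurrences #4 through #12: 9 in total.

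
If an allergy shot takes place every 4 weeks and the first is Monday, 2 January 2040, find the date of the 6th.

The 6th occurrence is 5 intervals after the first: 5 × 28 = 140 days after 2 January 2040.
January has 31 days — 29 days to the end of January leaves 111.
February has 29 days (82 left).
March has 31 days (51 left).
April has 30 days (21 left).
21 days into May → 21 May 2040.

21 May 2040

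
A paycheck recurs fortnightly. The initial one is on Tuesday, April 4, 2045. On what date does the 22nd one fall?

The 22nd occurrence is 21 intervals after the first: 21 × 14 = 294 days after April 4, 2045.
April has 30 days — 26 days to the end of April leaves 268.
May has 31 days (237 left).
June has 30 days (207 left).
July has 31 days (176 left).
August has 31 days (145 left).
September has 30 days (115 left).
October has 31 days (84 left).
November has 30 days (54 left).
December has 31 days (23 left).
23 days into January → January 23, 2046.

January 23, 2046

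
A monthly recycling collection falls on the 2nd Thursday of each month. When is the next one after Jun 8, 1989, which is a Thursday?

Jun 1989 starts on a Thursday; its first Thursday is the 1st, so the 2nd Thursday is the 8th — Jun 8, 1989.
That is not after Jun 8, 1989, so look at Jul 1989.
Jul 1989 starts on a Saturday; its first Thursday is the 6th, so the 2nd Thursday is the 13th — Jul 13, 1989.

Jul 13, 1989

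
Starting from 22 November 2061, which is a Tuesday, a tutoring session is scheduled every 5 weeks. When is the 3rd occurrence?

The 3rd occurrence is 2 intervals after the first: 2 × 35 = 70 days after 22 November 2061.
November has 30 days — 8 days to the end of November leaves 62.
December has 31 days (31 left).
31 days into January → 31 January 2062.

31 January 2062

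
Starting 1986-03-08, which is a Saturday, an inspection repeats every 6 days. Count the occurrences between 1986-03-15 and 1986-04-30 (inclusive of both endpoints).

7

Occurrences land 6·i days after 1986-03-08 for i = 0, 1, 2, …
1986-03-15 is 7 days after the start; 7 ÷ 6 = 1 remainder 1; since the remainder is 1, round up to i = 2. First occurrence in the window: #3 on 1986-03-20 (2×6 = 12 days in).
1986-04-30 is 53 days after the start; 53 ÷ 6 = 8 remainder 5. Last occurrence in the window: #9 on 1986-04-25.
Occurrences #3 through #9: 7 in total.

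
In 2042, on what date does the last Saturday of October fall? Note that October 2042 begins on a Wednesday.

October 2042 begins on a Wednesday, so the first Saturday is October 4 (3 days later).
October 2042 has 31 days. Adding weeks: 4, 11, 18, 25 — the last one ≤ 31 is the 25th.

2042-10-25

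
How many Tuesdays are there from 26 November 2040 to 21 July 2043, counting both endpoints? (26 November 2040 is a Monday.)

26 November 2040 is a Monday; the first Tuesday on or after it is 27 November 2040 (1 day later).
From 27 November 2040 to 21 July 2043: 34 + 365 + 365 + 202 = 966 days (rest of 2040, 2041, 2042, to 21 July 2043 in 2043).
966 ÷ 7 = 138 full weeks with remainder 0, so 138 more Tuesdays after the first → 139.

139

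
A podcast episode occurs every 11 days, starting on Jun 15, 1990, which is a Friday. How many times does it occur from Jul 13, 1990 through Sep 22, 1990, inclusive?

7

Occurrences land 11·i days after Jun 15, 1990 for i = 0, 1, 2, …
Jul 13, 1990 is 28 days after the start; 28 ÷ 11 = 2 remainder 6; since the remainder is 6, round up to i = 3. First occurrence in the window: #4 on Jul 18, 1990 (3×11 = 33 days in).
Sep 22, 1990 is 99 days after the start; 99 ÷ 11 = 9 remainder 0. Last occurrence in the window: #10 on Sep 22, 1990.
Occurrences #4 through #10: 7 in total.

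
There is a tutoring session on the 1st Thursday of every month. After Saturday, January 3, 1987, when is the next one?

January 1987 starts on a Thursday, so its 1st Thursday is January 1, 1987.
That is not after January 3, 1987, so look at February 1987.
February 1987 starts on a Sunday, so its 1st Thursday is February 5, 1987 (4 days in).

February 5, 1987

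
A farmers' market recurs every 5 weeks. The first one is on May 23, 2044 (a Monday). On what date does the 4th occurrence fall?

The 4th occurrence is 3 intervals after the first: 3 × 35 = 105 days after May 23, 2044.
May has 31 days — 8 days to the end of May leaves 97.
Jun has 30 days (67 left).
Jul has 31 days (36 left).
Aug has 31 days (5 left).
5 days into Sep → Sep 5, 2044.

Sep 5, 2044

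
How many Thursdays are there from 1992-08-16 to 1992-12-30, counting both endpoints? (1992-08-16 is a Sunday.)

19

1992-08-16 is a Sunday; the first Thursday on or after it is 1992-08-20 (4 days later).
From 1992-08-20 to 1992-12-30: 11 + 30 + 31 + 30 + 30 = 132 days (rest of August, September, October, November, December).
132 ÷ 7 = 18 full weeks with remainder 6, so 18 more Thursdays after the first → 19.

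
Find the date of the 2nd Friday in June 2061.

10 June 2061

June 2061 begins on a Wednesday, so the first Friday is June 3 (2 days later).
The 2nd Friday is 1 weeks later: 3 + 7 = 10.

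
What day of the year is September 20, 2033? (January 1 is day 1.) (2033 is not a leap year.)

Days in months before September: 31 + 28 + 31 + 30 + 31 + 30 + 31 + 31 = 243.
Plus 20 days into September → day 263.

263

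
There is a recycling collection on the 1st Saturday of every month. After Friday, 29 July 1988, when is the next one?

6 August 1988

July 1988 starts on a Friday, so its 1st Saturday is 2 July 1988 (1 day in).
That is not after 29 July 1988, so look at August 1988.
August 1988 starts on a Monday, so its 1st Saturday is 6 August 1988 (5 days in).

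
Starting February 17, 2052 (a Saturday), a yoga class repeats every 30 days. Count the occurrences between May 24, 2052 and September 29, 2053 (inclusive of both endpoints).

Occurrences land 30·i days after February 17, 2052 for i = 0, 1, 2, …
May 24, 2052 is 97 days after the start; 97 ÷ 30 = 3 remainder 7; since the remainder is 7, round up to i = 4. First occurrence in the window: #5 on June 16, 2052 (4×30 = 120 days in).
September 29, 2053 is 590 days after the start; 590 ÷ 30 = 19 remainder 20. Last occurrence in the window: #20 on September 9, 2053.
Occurrences #5 through #20: 16 in total.

16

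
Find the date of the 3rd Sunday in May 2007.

2007-05-20

The first Sunday of May 2007 is May 6.
The 3rd Sunday is 2 weeks later: 6 + 14 = 20.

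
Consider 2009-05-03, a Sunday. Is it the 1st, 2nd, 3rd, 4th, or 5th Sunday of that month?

1st

Day 3 falls in week ⌈3/7⌉ of the month.
Days 1–7 hold the 1st Sunday, 8–14 the 2nd, 15–21 the 3rd, 22–28 the 4th, 29–31 the 5th.
3 is in the range for the 1st.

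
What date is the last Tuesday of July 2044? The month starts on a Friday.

26 July 2044

July 2044 begins on a Friday, so the first Tuesday is July 5 (4 days later).
July 2044 has 31 days. Adding weeks: 5, 12, 19, 26 — the last one ≤ 31 is the 26th.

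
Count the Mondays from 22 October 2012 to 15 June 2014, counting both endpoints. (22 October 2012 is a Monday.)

86

22 October 2012 is a Monday; the first Monday on or after it is 22 October 2012.
From 22 October 2012 to 15 June 2014: 70 + 365 + 166 = 601 days (rest of 2012, 2013, to 15 June 2014 in 2014).
601 ÷ 7 = 85 full weeks with remainder 6, so 85 more Mondays after the first → 86.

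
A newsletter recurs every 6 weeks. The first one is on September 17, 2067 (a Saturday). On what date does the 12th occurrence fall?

The 12th occurrence is 11 intervals after the first: 11 × 42 = 462 days after September 17, 2067.
September has 30 days — 13 days to the end of September leaves 449.
From end of September to end of 2067 is 92 days (357 left).
January has 31 days (326 left).
February has 29 days (297 left).
March has 31 days (266 left).
April has 30 days (236 left).
May has 31 days (205 left).
June has 30 days (175 left).
July has 31 days (144 left).
August has 31 days (113 left).
September has 30 days (83 left).
October has 31 days (52 left).
November has 30 days (22 left).
22 days into December → December 22, 2068.

December 22, 2068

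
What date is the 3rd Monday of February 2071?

2071-02-16

The first Monday of February 2071 is February 2.
The 3rd Monday is 2 weeks later: 2 + 14 = 16.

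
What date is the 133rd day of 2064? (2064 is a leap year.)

January has 31 days (133 − 31 = 102 remain).
February has 29 days (102 − 29 = 73 remain).
March has 31 days (73 − 31 = 42 remain).
April has 30 days (42 − 30 = 12 remain).
12 into May → May 12.

May 12, 2064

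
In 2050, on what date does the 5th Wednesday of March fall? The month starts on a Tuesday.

March 2050 begins on a Tuesday, so the first Wednesday is March 2 (1 day later).
The 5th Wednesday is 4 weeks later: 2 + 28 = 30.

March 30, 2050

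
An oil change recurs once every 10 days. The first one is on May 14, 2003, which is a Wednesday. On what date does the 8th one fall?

The 8th occurrence is 7 intervals after the first: 7 × 10 = 70 days after May 14, 2003.
May has 31 days — 17 days to the end of May leaves 53.
Jun has 30 days (23 left).
23 days into Jul → Jul 23, 2003.

Jul 23, 2003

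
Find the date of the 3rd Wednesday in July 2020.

15 July 2020

July 2020 begins on a Wednesday, so the first Wednesday is July 1.
The 3rd Wednesday is 2 weeks later: 1 + 14 = 15.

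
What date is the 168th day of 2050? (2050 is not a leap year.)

January has 31 days (168 − 31 = 137 remain).
February has 28 days (137 − 28 = 109 remain).
March has 31 days (109 − 31 = 78 remain).
April has 30 days (78 − 30 = 48 remain).
May has 31 days (48 − 31 = 17 remain).
17 into June → June 17.

17 June 2050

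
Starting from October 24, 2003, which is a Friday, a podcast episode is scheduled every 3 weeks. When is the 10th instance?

April 30, 2004

The 10th occurrence is 9 intervals after the first: 9 × 21 = 189 days after October 24, 2003.
October has 31 days — 7 days to the end of October leaves 182.
November has 30 days (152 left).
December has 31 days (121 left).
January has 31 days (90 left).
February has 29 days (61 left).
March has 31 days (30 left).
30 days into April → April 30, 2004.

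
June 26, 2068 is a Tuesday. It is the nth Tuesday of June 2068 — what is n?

Day 26 falls in week ⌈26/7⌉ of the month.
Days 1–7 hold the 1st Tuesday, 8–14 the 2nd, 15–21 the 3rd, 22–28 the 4th, 29–31 the 5th.
26 is in the range for the 4th.

4th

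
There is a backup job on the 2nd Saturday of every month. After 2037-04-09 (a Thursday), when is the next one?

2037-04-11

April 2037 starts on a Wednesday; its first Saturday is the 4th, so the 2nd Saturday is the 11th — 2037-04-11.
2037-04-11 is after 2037-04-09, so that is the next one.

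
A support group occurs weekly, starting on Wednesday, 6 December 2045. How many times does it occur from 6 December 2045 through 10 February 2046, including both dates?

Occurrences land 7·i days after 6 December 2045 for i = 0, 1, 2, …
The window opens on the start date, so the first occurrence inside is #1 on 6 December 2045.
10 February 2046 is 66 days after the start; 66 ÷ 7 = 9 remainder 3. Last occurrence in the window: #10 on 7 February 2046.
Occurrences #1 through #10: 10 in total.

10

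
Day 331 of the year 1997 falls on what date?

Nov 27, 1997

Jan has 31 days (331 − 31 = 300 remain).
Feb has 28 days (300 − 28 = 272 remain).
Mar has 31 days (272 − 31 = 241 remain).
Apr has 30 days (241 − 30 = 211 remain).
May has 31 days (211 − 31 = 180 remain).
Jun has 30 days (180 − 30 = 150 remain).
Jul has 31 days (150 − 31 = 119 remain).
Aug has 31 days (119 − 31 = 88 remain).
Sep has 30 days (88 − 30 = 58 remain).
Oct has 31 days (58 − 31 = 27 remain).
27 into Nov → Nov 27.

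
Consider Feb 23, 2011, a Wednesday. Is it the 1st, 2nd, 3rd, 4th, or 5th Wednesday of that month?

4th

Day 23 falls in week ⌈23/7⌉ of the month.
Days 1–7 hold the 1st Wednesday, 8–14 the 2nd, 15–21 the 3rd, 22–28 the 4th, 29–31 the 5th.
23 is in the range for the 4th.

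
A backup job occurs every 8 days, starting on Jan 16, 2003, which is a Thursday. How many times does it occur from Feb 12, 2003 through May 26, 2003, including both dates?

13

Occurrences land 8·i days after Jan 16, 2003 for i = 0, 1, 2, …
Feb 12, 2003 is 27 days after the start; 27 ÷ 8 = 3 remainder 3; since the remainder is 3, round up to i = 4. First occurrence in the window: #5 on Feb 17, 2003 (4×8 = 32 days in).
May 26, 2003 is 130 days after the start; 130 ÷ 8 = 16 remainder 2. Last occurrence in the window: #17 on May 24, 2003.
Occurrences #5 through #17: 13 in total.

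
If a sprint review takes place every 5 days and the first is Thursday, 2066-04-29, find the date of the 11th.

2066-06-18

The 11th occurrence is 10 intervals after the first: 10 × 5 = 50 days after 2066-04-29.
April has 30 days — 1 day to the end of April leaves 49.
May has 31 days (18 left).
18 days into June → 2066-06-18.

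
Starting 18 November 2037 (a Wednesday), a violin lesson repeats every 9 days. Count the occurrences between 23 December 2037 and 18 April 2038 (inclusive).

13

Occurrences land 9·i days after 18 November 2037 for i = 0, 1, 2, …
23 December 2037 is 35 days after the start; 35 ÷ 9 = 3 remainder 8; since the remainder is 8, round up to i = 4. First occurrence in the window: #5 on 24 December 2037 (4×9 = 36 days in).
18 April 2038 is 151 days after the start; 151 ÷ 9 = 16 remainder 7. Last occurrence in the window: #17 on 11 April 2038.
Occurrences #5 through #17: 13 in total.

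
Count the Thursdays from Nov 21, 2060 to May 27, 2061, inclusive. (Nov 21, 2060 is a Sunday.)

27

Nov 21, 2060 is a Sunday; the first Thursday on or after it is Nov 25, 2060 (4 days later).
From Nov 25, 2060 to May 27, 2061: 5 + 31 + 31 + 28 + 31 + 30 + 27 = 183 days (rest of Nov, Dec, Jan, Feb, Mar, Apr, May).
183 ÷ 7 = 26 full weeks with remainder 1, so 26 more Thursdays after the first → 27.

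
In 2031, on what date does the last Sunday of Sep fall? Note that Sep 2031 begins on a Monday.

Sep 2031 begins on a Monday, so the first Sunday is Sep 7 (6 days later).
Sep 2031 has 30 days. Adding weeks: 7, 14, 21, 28 — the last one ≤ 30 is the 28th.

Sep 28, 2031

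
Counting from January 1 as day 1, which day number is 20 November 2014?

Days in months before November: 31 + 28 + 31 + 30 + 31 + 30 + 31 + 31 + 30 + 31 = 304.
Plus 20 days into November → day 324.

324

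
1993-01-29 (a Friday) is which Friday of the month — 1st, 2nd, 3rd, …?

5th

Day 29 falls in week ⌈29/7⌉ of the month.
Days 1–7 hold the 1st Friday, 8–14 the 2nd, 15–21 the 3rd, 22–28 the 4th, 29–31 the 5th.
29 is in the range for the 5th.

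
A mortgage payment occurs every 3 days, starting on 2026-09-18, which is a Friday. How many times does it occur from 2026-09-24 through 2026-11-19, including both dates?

19

Occurrences land 3·i days after 2026-09-18 for i = 0, 1, 2, …
2026-09-24 is 6 days after the start; 6 ÷ 3 = 2 remainder 0. First occurrence in the window: #3 on 2026-09-24 (2×3 = 6 days in).
2026-11-19 is 62 days after the start; 62 ÷ 3 = 20 remainder 2. Last occurrence in the window: #21 on 2026-11-17.
Occurrences #3 through #21: 19 in total.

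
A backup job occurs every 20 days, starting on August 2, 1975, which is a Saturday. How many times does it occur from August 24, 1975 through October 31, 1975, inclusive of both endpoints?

Occurrences land 20·i days after August 2, 1975 for i = 0, 1, 2, …
August 24, 1975 is 22 days after the start; 22 ÷ 20 = 1 remainder 2; since the remainder is 2, round up to i = 2. First occurrence in the window: #3 on September 11, 1975 (2×20 = 40 days in).
October 31, 1975 is 90 days after the start; 90 ÷ 20 = 4 remainder 10. Last occurrence in the window: #5 on October 21, 1975.
Occurrences #3 through #5: 3 in total.

3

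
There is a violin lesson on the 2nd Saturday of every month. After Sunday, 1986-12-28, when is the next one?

1987-01-10

December 1986 starts on a Monday; its first Saturday is the 6th, so the 2nd Saturday is the 13th — 1986-12-13.
That is not after 1986-12-28, so look at January 1987.
January 1987 starts on a Thursday; its first Saturday is the 3rd, so the 2nd Saturday is the 10th — 1987-01-10.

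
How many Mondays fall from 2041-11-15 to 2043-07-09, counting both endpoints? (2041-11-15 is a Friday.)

86

2041-11-15 is a Friday; the first Monday on or after it is 2041-11-18 (3 days later).
From 2041-11-18 to 2043-07-09: 43 + 365 + 190 = 598 days (rest of 2041, 2042, to 2043-07-09 in 2043).
598 ÷ 7 = 85 full weeks with remainder 3, so 85 more Mondays after the first → 86.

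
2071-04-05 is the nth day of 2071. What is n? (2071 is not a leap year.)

95

Days in months before April: 31 + 28 + 31 = 90.
Plus 5 days into April → day 95.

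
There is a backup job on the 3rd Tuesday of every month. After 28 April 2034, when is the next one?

16 May 2034

April 2034 starts on a Saturday; its first Tuesday is the 4th, so the 3rd Tuesday is the 18th — 18 April 2034.
That is not after 28 April 2034, so look at May 2034.
May 2034 starts on a Monday; its first Tuesday is the 2nd, so the 3rd Tuesday is the 16th — 16 May 2034.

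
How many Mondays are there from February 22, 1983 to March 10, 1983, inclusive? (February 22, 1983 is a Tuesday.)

2

February 22, 1983 is a Tuesday; the first Monday on or after it is February 28, 1983 (6 days later).
From February 28, 1983 to March 10, 1983: 0 + 10 = 10 days (rest of February, March).
10 ÷ 7 = 1 full weeks with remainder 3, so 1 more Mondays after the first → 2.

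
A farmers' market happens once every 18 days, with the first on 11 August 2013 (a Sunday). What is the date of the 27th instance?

22 November 2014

The 27th occurrence is 26 intervals after the first: 26 × 18 = 468 days after 11 August 2013.
August has 31 days — 20 days to the end of August leaves 448.
From end of August to end of 2013 is 122 days (326 left).
January has 31 days (295 left).
February has 28 days (267 left).
March has 31 days (236 left).
April has 30 days (206 left).
May has 31 days (175 left).
June has 30 days (145 left).
July has 31 days (114 left).
August has 31 days (83 left).
September has 30 days (53 left).
October has 31 days (22 left).
22 days into November → 22 November 2014.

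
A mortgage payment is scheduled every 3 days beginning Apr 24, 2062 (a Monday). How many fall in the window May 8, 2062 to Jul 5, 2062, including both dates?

20

Occurrences land 3·i days after Apr 24, 2062 for i = 0, 1, 2, …
May 8, 2062 is 14 days after the start; 14 ÷ 3 = 4 remainder 2; since the remainder is 2, round up to i = 5. First occurrence in the window: #6 on May 9, 2062 (5×3 = 15 days in).
Jul 5, 2062 is 72 days after the start; 72 ÷ 3 = 24 remainder 0. Last occurrence in the window: #25 on Jul 5, 2062.
Occurrences #6 through #25: 20 in total.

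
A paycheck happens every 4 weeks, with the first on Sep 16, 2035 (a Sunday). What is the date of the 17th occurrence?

Dec 7, 2036

The 17th occurrence is 16 intervals after the first: 16 × 28 = 448 days after Sep 16, 2035.
Sep has 30 days — 14 days to the end of Sep leaves 434.
From end of Sep to end of 2035 is 92 days (342 left).
Jan has 31 days (311 left).
Feb has 29 days (282 left).
Mar has 31 days (251 left).
Apr has 30 days (221 left).
May has 31 days (190 left).
Jun has 30 days (160 left).
Jul has 31 days (129 left).
Aug has 31 days (98 left).
Sep has 30 days (68 left).
Oct has 31 days (37 left).
Nov has 30 days (7 left).
7 days into Dec → Dec 7, 2036.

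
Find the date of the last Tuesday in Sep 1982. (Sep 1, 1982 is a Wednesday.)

Sep 28, 1982

Sep 1982 begins on a Wednesday, so the first Tuesday is Sep 7 (6 days later).
Sep 1982 has 30 days. Adding weeks: 7, 14, 21, 28 — the last one ≤ 30 is the 28th.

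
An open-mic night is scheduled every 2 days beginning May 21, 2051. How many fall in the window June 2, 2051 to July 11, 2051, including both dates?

Occurrences land 2·i days after May 21, 2051 for i = 0, 1, 2, …
June 2, 2051 is 12 days after the start; 12 ÷ 2 = 6 remainder 0. First occurrence in the window: #7 on June 2, 2051 (6×2 = 12 days in).
July 11, 2051 is 51 days after the start; 51 ÷ 2 = 25 remainder 1. Last occurrence in the window: #26 on July 10, 2051.
Occurrences #7 through #26: 20 in total.

20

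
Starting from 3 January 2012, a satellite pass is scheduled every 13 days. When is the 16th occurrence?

16 July 2012

The 16th occurrence is 15 intervals after the first: 15 × 13 = 195 days after 3 January 2012.
January has 31 days — 28 days to the end of January leaves 167.
February has 29 days (138 left).
March has 31 days (107 left).
April has 30 days (77 left).
May has 31 days (46 left).
June has 30 days (16 left).
16 days into July → 16 July 2012.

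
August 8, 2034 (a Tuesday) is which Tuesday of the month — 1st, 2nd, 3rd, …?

2nd

Day 8 falls in week ⌈8/7⌉ of the month.
Days 1–7 hold the 1st Tuesday, 8–14 the 2nd, 15–21 the 3rd, 22–28 the 4th, 29–31 the 5th.
8 is in the range for the 2nd.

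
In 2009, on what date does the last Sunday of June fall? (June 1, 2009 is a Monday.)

June 28, 2009

June 2009 begins on a Monday, so the first Sunday is June 7 (6 days later).
June 2009 has 30 days. Adding weeks: 7, 14, 21, 28 — the last one ≤ 30 is the 28th.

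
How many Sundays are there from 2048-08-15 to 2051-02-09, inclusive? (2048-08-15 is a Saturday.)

2048-08-15 is a Saturday; the first Sunday on or after it is 2048-08-16 (1 day later).
From 2048-08-16 to 2051-02-09: 137 + 365 + 365 + 40 = 907 days (rest of 2048, 2049, 2050, to 2051-02-09 in 2051).
907 ÷ 7 = 129 full weeks with remainder 4, so 129 more Sundays after the first → 130.

130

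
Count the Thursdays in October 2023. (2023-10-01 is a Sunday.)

4

2023-10-01 is a Sunday; the first Thursday on or after it is 2023-10-05 (4 days later).
From 2023-10-05 to 2023-10-31 is 31 − 5 = 26 days.
26 ÷ 7 = 3 full weeks with remainder 5, so 3 more Thursdays after the first → 4.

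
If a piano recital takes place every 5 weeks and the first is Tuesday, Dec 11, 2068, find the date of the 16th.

The 16th occurrence is 15 intervals after the first: 15 × 35 = 525 days after Dec 11, 2068.
Dec has 31 days — 20 days to the end of Dec leaves 505.
2069 has 365 days (140 left).
Jan has 31 days (109 left).
Feb has 28 days (81 left).
Mar has 31 days (50 left).
Apr has 30 days (20 left).
20 days into May → May 20, 2070.

May 20, 2070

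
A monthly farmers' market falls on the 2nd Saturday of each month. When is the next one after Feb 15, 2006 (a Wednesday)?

Mar 11, 2006

Feb 2006 starts on a Wednesday; its first Saturday is the 4th, so the 2nd Saturday is the 11th — Feb 11, 2006.
That is not after Feb 15, 2006, so look at Mar 2006.
Mar 2006 starts on a Wednesday; its first Saturday is the 4th, so the 2nd Saturday is the 11th — Mar 11, 2006.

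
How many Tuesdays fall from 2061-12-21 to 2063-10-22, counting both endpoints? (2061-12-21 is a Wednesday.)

2061-12-21 is a Wednesday; the first Tuesday on or after it is 2061-12-27 (6 days later).
From 2061-12-27 to 2063-10-22: 4 + 365 + 295 = 664 days (rest of 2061, 2062, to 2063-10-22 in 2063).
664 ÷ 7 = 94 full weeks with remainder 6, so 94 more Tuesdays after the first → 95.

95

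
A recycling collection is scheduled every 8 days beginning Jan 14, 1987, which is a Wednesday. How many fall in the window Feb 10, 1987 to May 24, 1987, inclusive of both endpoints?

Occurrences land 8·i days after Jan 14, 1987 for i = 0, 1, 2, …
Feb 10, 1987 is 27 days after the start; 27 ÷ 8 = 3 remainder 3; since the remainder is 3, round up to i = 4. First occurrence in the window: #5 on Feb 15, 1987 (4×8 = 32 days in).
May 24, 1987 is 130 days after the start; 130 ÷ 8 = 16 remainder 2. Last occurrence in the window: #17 on May 22, 1987.
Occurrences #5 through #17: 13 in total.

13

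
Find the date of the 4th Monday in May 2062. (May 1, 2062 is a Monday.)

May 2062 begins on a Monday, so the first Monday is May 1.
The 4th Monday is 3 weeks later: 1 + 21 = 22.

2062-05-22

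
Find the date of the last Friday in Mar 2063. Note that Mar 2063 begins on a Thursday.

Mar 30, 2063

Mar 2063 begins on a Thursday, so the first Friday is Mar 2 (1 day later).
Mar 2063 has 31 days. Adding weeks: 2, 9, 16, 23, 30 — the last one ≤ 31 is the 30th.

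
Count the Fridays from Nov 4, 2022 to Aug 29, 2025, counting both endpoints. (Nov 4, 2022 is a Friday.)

148

Nov 4, 2022 is a Friday; the first Friday on or after it is Nov 4, 2022.
From Nov 4, 2022 to Aug 29, 2025: 57 + 365 + 366 + 241 = 1029 days (rest of 2022, 2023, 2024, to Aug 29, 2025 in 2025).
1029 ÷ 7 = 147 full weeks with remainder 0, so 147 more Fridays after the first → 148.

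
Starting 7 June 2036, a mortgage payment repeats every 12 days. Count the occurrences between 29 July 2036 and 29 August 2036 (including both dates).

Occurrences land 12·i days after 7 June 2036 for i = 0, 1, 2, …
29 July 2036 is 52 days after the start; 52 ÷ 12 = 4 remainder 4; since the remainder is 4, round up to i = 5. First occurrence in the window: #6 on 6 August 2036 (5×12 = 60 days in).
29 August 2036 is 83 days after the start; 83 ÷ 12 = 6 remainder 11. Last occurrence in the window: #7 on 18 August 2036.
Occurrences #6 through #7: 2 in total.

2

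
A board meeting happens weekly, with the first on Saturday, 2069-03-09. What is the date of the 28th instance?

The 28th occurrence is 27 intervals after the first: 27 × 7 = 189 days after 2069-03-09.
March has 31 days — 22 days to the end of March leaves 167.
April has 30 days (137 left).
May has 31 days (106 left).
June has 30 days (76 left).
July has 31 days (45 left).
August has 31 days (14 left).
14 days into September → 2069-09-14.

2069-09-14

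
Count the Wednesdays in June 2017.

1 June 2017 is a Thursday; the first Wednesday on or after it is 7 June 2017 (6 days later).
From 7 June 2017 to 30 June 2017 is 30 − 7 = 23 days.
23 ÷ 7 = 3 full weeks with remainder 2, so 3 more Wednesdays after the first → 4.

4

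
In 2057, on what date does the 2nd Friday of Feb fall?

Feb 2057 begins on a Thursday, so the first Friday is Feb 2 (1 day later).
The 2nd Friday is 1 weeks later: 2 + 7 = 9.

Feb 9, 2057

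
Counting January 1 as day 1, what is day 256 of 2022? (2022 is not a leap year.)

13 September 2022

January has 31 days (256 − 31 = 225 remain).
February has 28 days (225 − 28 = 197 remain).
March has 31 days (197 − 31 = 166 remain).
April has 30 days (166 − 30 = 136 remain).
May has 31 days (136 − 31 = 105 remain).
June has 30 days (105 − 30 = 75 remain).
July has 31 days (75 − 31 = 44 remain).
August has 31 days (44 − 31 = 13 remain).
13 into September → September 13.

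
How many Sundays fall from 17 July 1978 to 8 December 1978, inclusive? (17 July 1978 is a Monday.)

17 July 1978 is a Monday; the first Sunday on or after it is 23 July 1978 (6 days later).
From 23 July 1978 to 8 December 1978: 8 + 31 + 30 + 31 + 30 + 8 = 138 days (rest of July, August, September, October, November, December).
138 ÷ 7 = 19 full weeks with remainder 5, so 19 more Sundays after the first → 20.

20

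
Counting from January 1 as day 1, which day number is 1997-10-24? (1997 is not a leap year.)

297

Days in months before October: 31 + 28 + 31 + 30 + 31 + 30 + 31 + 31 + 30 = 273.
Plus 24 days into October → day 297.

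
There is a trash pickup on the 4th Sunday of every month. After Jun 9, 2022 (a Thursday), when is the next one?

Jun 2022 starts on a Wednesday; its first Sunday is the 5th, so the 4th Sunday is the 26th — Jun 26, 2022.
Jun 26, 2022 is after Jun 9, 2022, so that is the next one.

Jun 26, 2022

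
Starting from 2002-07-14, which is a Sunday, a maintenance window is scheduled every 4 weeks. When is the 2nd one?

The 2nd occurrence is 1 interval after the first: 1 × 28 = 28 days after 2002-07-14.
July has 31 days — 17 days to the end of July leaves 11.
11 days into August → 2002-08-11.

2002-08-11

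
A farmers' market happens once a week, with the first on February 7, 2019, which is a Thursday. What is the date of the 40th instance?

The 40th occurrence is 39 intervals after the first: 39 × 7 = 273 days after February 7, 2019.
February has 28 days — 21 days to the end of February leaves 252.
March has 31 days (221 left).
April has 30 days (191 left).
May has 31 days (160 left).
June has 30 days (130 left).
July has 31 days (99 left).
August has 31 days (68 left).
September has 30 days (38 left).
October has 31 days (7 left).
7 days into November → November 7, 2019.

November 7, 2019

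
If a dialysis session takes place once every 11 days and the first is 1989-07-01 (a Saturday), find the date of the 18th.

The 18th occurrence is 17 intervals after the first: 17 × 11 = 187 days after 1989-07-01.
July has 31 days — 30 days to the end of July leaves 157.
August has 31 days (126 left).
September has 30 days (96 left).
October has 31 days (65 left).
November has 30 days (35 left).
December has 31 days (4 left).
4 days into January → 1990-01-04.

1990-01-04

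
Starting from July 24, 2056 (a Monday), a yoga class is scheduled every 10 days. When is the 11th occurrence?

November 1, 2056

The 11th occurrence is 10 intervals after the first: 10 × 10 = 100 days after July 24, 2056.
July has 31 days — 7 days to the end of July leaves 93.
August has 31 days (62 left).
September has 30 days (32 left).
October has 31 days (1 left).
1 day into November → November 1, 2056.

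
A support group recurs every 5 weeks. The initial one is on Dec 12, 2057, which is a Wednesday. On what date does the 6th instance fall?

Jun 5, 2058

The 6th occurrence is 5 intervals after the first: 5 × 35 = 175 days after Dec 12, 2057.
Dec has 31 days — 19 days to the end of Dec leaves 156.
Jan has 31 days (125 left).
Feb has 28 days (97 left).
Mar has 31 days (66 left).
Apr has 30 days (36 left).
May has 31 days (5 left).
5 days into Jun → Jun 5, 2058.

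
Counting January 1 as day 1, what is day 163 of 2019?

January has 31 days (163 − 31 = 132 remain).
February has 28 days (132 − 28 = 104 remain).
March has 31 days (104 − 31 = 73 remain).
April has 30 days (73 − 30 = 43 remain).
May has 31 days (43 − 31 = 12 remain).
12 into June → June 12.

2019-06-12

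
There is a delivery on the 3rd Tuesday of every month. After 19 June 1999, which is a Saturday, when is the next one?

20 July 1999

June 1999 starts on a Tuesday; its first Tuesday is the 1st, so the 3rd Tuesday is the 15th — 15 June 1999.
That is not after 19 June 1999, so look at July 1999.
July 1999 starts on a Thursday; its first Tuesday is the 6th, so the 3rd Tuesday is the 20th — 20 July 1999.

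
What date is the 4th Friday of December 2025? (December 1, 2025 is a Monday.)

2025-12-26

December 2025 begins on a Monday, so the first Friday is December 5 (4 days later).
The 4th Friday is 3 weeks later: 5 + 21 = 26.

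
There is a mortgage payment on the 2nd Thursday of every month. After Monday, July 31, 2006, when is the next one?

July 2006 starts on a Saturday; its first Thursday is the 6th, so the 2nd Thursday is the 13th — July 13, 2006.
That is not after July 31, 2006, so look at August 2006.
August 2006 starts on a Tuesday; its first Thursday is the 3rd, so the 2nd Thursday is the 10th — August 10, 2006.

August 10, 2006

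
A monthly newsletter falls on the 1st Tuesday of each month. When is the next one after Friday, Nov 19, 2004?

Dec 7, 2004

Nov 2004 starts on a Monday, so its 1st Tuesday is Nov 2, 2004 (1 day in).
That is not after Nov 19, 2004, so look at Dec 2004.
Dec 2004 starts on a Wednesday, so its 1st Tuesday is Dec 7, 2004 (6 days in).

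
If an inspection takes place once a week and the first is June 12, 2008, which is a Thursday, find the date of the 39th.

The 39th occurrence is 38 intervals after the first: 38 × 7 = 266 days after June 12, 2008.
June has 30 days — 18 days to the end of June leaves 248.
July has 31 days (217 left).
August has 31 days (186 left).
September has 30 days (156 left).
October has 31 days (125 left).
November has 30 days (95 left).
December has 31 days (64 left).
January has 31 days (33 left).
February has 28 days (5 left).
5 days into March → March 5, 2009.

March 5, 2009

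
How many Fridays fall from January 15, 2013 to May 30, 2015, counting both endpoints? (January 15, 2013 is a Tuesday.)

124

January 15, 2013 is a Tuesday; the first Friday on or after it is January 18, 2013 (3 days later).
From January 18, 2013 to May 30, 2015: 347 + 365 + 150 = 862 days (rest of 2013, 2014, to May 30, 2015 in 2015).
862 ÷ 7 = 123 full weeks with remainder 1, so 123 more Fridays after the first → 124.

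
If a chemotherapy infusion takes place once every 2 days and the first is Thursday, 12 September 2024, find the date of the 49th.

17 December 2024

The 49th occurrence is 48 intervals after the first: 48 × 2 = 96 days after 12 September 2024.
September has 30 days — 18 days to the end of September leaves 78.
October has 31 days (47 left).
November has 30 days (17 left).
17 days into December → 17 December 2024.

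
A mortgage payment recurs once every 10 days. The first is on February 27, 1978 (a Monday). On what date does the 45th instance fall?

The 45th occurrence is 44 intervals after the first: 44 × 10 = 440 days after February 27, 1978.
February has 28 days — 1 day to the end of February leaves 439.
From end of February to end of 1978 is 306 days (133 left).
January has 31 days (102 left).
February has 28 days (74 left).
March has 31 days (43 left).
April has 30 days (13 left).
13 days into May → May 13, 1979.

May 13, 1979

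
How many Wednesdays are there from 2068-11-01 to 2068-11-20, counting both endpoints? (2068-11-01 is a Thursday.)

2

2068-11-01 is a Thursday; the first Wednesday on or after it is 2068-11-07 (6 days later).
From 2068-11-07 to 2068-11-20 is 20 − 7 = 13 days.
13 ÷ 7 = 1 full weeks with remainder 6, so 1 more Wednesdays after the first → 2.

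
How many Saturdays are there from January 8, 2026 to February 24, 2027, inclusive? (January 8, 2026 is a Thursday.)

January 8, 2026 is a Thursday; the first Saturday on or after it is January 10, 2026 (2 days later).
From January 10, 2026 to February 24, 2027: 355 + 55 = 410 days (rest of 2026, to February 24, 2027 in 2027).
410 ÷ 7 = 58 full weeks with remainder 4, so 58 more Saturdays after the first → 59.

59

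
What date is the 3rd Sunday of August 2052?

August 18, 2052

The first Sunday of August 2052 is August 4.
The 3rd Sunday is 2 weeks later: 4 + 14 = 18.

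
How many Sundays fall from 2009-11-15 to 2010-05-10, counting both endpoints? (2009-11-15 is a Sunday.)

26

2009-11-15 is a Sunday; the first Sunday on or after it is 2009-11-15.
From 2009-11-15 to 2010-05-10: 15 + 31 + 31 + 28 + 31 + 30 + 10 = 176 days (rest of November, December, January, February, March, April, May).
176 ÷ 7 = 25 full weeks with remainder 1, so 25 more Sundays after the first → 26.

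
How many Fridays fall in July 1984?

July 1, 1984 is a Sunday; the first Friday on or after it is July 6, 1984 (5 days later).
From July 6, 1984 to July 31, 1984 is 31 − 6 = 25 days.
25 ÷ 7 = 3 full weeks with remainder 4, so 3 more Fridays after the first → 4.

4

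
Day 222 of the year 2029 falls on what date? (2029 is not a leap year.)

Jan has 31 days (222 − 31 = 191 remain).
Feb has 28 days (191 − 28 = 163 remain).
Mar has 31 days (163 − 31 = 132 remain).
Apr has 30 days (132 − 30 = 102 remain).
May has 31 days (102 − 31 = 71 remain).
Jun has 30 days (71 − 30 = 41 remain).
Jul has 31 days (41 − 31 = 10 remain).
10 into Aug → Aug 10.

Aug 10, 2029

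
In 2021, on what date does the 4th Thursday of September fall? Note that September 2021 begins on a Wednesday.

September 23, 2021

September 2021 begins on a Wednesday, so the first Thursday is September 2 (1 day later).
The 4th Thursday is 3 weeks later: 2 + 21 = 23.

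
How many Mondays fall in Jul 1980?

Jul 1, 1980 is a Tuesday; the first Monday on or after it is Jul 7, 1980 (6 days later).
From Jul 7, 1980 to Jul 31, 1980 is 31 − 7 = 24 days.
24 ÷ 7 = 3 full weeks with remainder 3, so 3 more Mondays after the first → 4.

4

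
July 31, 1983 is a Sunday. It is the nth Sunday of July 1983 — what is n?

5th

Day 31 falls in week ⌈31/7⌉ of the month.
Days 1–7 hold the 1st Sunday, 8–14 the 2nd, 15–21 the 3rd, 22–28 the 4th, 29–31 the 5th.
31 is in the range for the 5th.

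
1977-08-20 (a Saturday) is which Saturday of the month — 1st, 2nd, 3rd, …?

Day 20 falls in week ⌈20/7⌉ of the month.
Days 1–7 hold the 1st Saturday, 8–14 the 2nd, 15–21 the 3rd, 22–28 the 4th, 29–31 the 5th.
20 is in the range for the 3rd.

3rd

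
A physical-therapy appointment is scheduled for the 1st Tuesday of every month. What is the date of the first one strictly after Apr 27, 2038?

May 4, 2038

Apr 2038 starts on a Thursday, so its 1st Tuesday is Apr 6, 2038 (5 days in).
That is not after Apr 27, 2038, so look at May 2038.
May 2038 starts on a Saturday, so its 1st Tuesday is May 4, 2038 (3 days in).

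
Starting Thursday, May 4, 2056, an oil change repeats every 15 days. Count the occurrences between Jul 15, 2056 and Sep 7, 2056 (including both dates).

Occurrences land 15·i days after May 4, 2056 for i = 0, 1, 2, …
Jul 15, 2056 is 72 days after the start; 72 ÷ 15 = 4 remainder 12; since the remainder is 12, round up to i = 5. First occurrence in the window: #6 on Jul 18, 2056 (5×15 = 75 days in).
Sep 7, 2056 is 126 days after the start; 126 ÷ 15 = 8 remainder 6. Last occurrence in the window: #9 on Sep 1, 2056.
Occurrences #6 through #9: 4 in total.

4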